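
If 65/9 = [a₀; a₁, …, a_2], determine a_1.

⌊65/9⌋ = 7, remainder 2
⌊9/2⌋ = 4, remainder 1

4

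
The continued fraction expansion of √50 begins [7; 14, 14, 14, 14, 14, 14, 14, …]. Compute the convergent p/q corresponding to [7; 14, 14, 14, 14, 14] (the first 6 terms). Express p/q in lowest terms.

3880899/548842

Collapse the nested fraction from the inside out:
Start with 14.
14 + 1/(14/1) = 14 + 1/14 = 197/14
14 + 1/(197/14) = 14 + 14/197 = 2772/197
14 + 1/(2772/197) = 14 + 197/2772 = 39005/2772
14 + 1/(39005/2772) = 14 + 2772/39005 = 548842/39005
7 + 1/(548842/39005) = 7 + 39005/548842 = 3880899/548842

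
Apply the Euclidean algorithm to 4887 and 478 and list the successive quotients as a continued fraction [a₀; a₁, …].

4887 = 10·478 + 107, so a_0 = 10
478 = 4·107 + 50, so a_1 = 4
107 = 2·50 + 7, so a_2 = 2
50 = 7·7 + 1, so a_3 = 7
7 = 7·1 + 0, so a_4 = 7

[10; 4, 2, 7, 7]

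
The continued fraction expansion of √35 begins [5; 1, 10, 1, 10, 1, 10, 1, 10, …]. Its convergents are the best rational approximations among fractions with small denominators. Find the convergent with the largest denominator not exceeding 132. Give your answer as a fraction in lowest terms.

List convergents until the denominator exceeds the bound:
a_0 = 5: 5/1  (≤ bound)
a_1 = 1: 6/1  (≤ bound)
a_2 = 10: 65/11  (≤ bound)
a_3 = 1: 71/12  (≤ bound)
a_4 = 10: 775/131  (≤ bound)
a_5 = 1: 846/143  (> 132, stop)

775/131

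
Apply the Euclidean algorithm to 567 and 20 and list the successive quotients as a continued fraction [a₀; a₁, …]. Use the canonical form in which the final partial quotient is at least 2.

[28; 2, 1, 6]

⌊567/20⌋ = 28, remainder 7
⌊20/7⌋ = 2, remainder 6
⌊7/6⌋ = 1, remainder 1
⌊6/1⌋ = 6, remainder 0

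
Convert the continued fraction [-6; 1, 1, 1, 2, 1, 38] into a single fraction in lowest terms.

Start with 38.
1 + 1/(38/1) = 1 + 1/38 = 39/38
2 + 1/(39/38) = 2 + 38/39 = 116/39
1 + 1/(116/39) = 1 + 39/116 = 155/116
1 + 1/(155/116) = 1 + 116/155 = 271/155
1 + 1/(271/155) = 1 + 155/271 = 426/271
-6 + 1/(426/271) = -6 + 271/426 = -2285/426

-2285/426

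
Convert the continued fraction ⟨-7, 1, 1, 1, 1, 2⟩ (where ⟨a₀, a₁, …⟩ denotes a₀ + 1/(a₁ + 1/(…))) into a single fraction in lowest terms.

-83/13

a_0 = -7: -7/1
a_1 = 1: -6/1
a_2 = 1: -13/2
a_3 = 1: -19/3
a_4 = 1: -32/5
a_5 = 2: -83/13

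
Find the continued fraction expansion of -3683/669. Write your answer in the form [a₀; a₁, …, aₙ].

Run the Euclidean algorithm, recording each quotient:
⌊-3683/669⌋ = -6, remainder 331
⌊669/331⌋ = 2, remainder 7
⌊331/7⌋ = 47, remainder 2
⌊7/2⌋ = 3, remainder 1
⌊2/1⌋ = 2, remainder 0

[-6; 2, 47, 3, 2]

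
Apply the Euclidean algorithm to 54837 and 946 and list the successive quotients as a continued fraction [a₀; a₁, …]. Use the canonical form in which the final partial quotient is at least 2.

[57; 1, 29, 1, 1, 15]

54837 = 57·946 + 915, so a_0 = 57
946 = 1·915 + 31, so a_1 = 1
915 = 29·31 + 16, so a_2 = 29
31 = 1·16 + 15, so a_3 = 1
16 = 1·15 + 1, so a_4 = 1
15 = 15·1 + 0, so a_5 = 15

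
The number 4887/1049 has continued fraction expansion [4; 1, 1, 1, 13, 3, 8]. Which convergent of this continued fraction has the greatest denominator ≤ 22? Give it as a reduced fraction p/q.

14/3

List convergents until the denominator exceeds the bound:
a_0 = 4: 4/1  (≤ bound)
a_1 = 1: 5/1  (≤ bound)
a_2 = 1: 9/2  (≤ bound)
a_3 = 1: 14/3  (≤ bound)
a_4 = 13: 191/41  (> 22, stop)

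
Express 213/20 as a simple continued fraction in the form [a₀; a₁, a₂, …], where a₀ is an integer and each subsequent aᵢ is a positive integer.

[10; 1, 1, 1, 6]

⌊213/20⌋ = 10, remainder 13
⌊20/13⌋ = 1, remainder 7
⌊13/7⌋ = 1, remainder 6
⌊7/6⌋ = 1, remainder 1
⌊6/1⌋ = 6, remainder 0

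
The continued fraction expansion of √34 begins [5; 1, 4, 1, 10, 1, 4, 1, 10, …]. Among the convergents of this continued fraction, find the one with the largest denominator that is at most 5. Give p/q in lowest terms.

List convergents until the denominator exceeds the bound:
a_0 = 5: 5/1  (≤ bound)
a_1 = 1: 6/1  (≤ bound)
a_2 = 4: 29/5  (≤ bound)
a_3 = 1: 35/6  (> 5, stop)

29/5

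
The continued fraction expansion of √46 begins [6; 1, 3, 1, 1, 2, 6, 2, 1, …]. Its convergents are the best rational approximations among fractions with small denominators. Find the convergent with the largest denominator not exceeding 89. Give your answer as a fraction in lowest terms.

a_0 = 6: 6/1  (≤ bound)
a_1 = 1: 7/1  (≤ bound)
a_2 = 3: 27/4  (≤ bound)
a_3 = 1: 34/5  (≤ bound)
a_4 = 1: 61/9  (≤ bound)
a_5 = 2: 156/23  (≤ bound)
a_6 = 6: 997/147  (> 89, stop)

156/23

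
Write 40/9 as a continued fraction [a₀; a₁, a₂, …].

40 = 4·9 + 4, so a_0 = 4
9 = 2·4 + 1, so a_1 = 2
4 = 4·1 + 0, so a_2 = 4

[4; 2, 4]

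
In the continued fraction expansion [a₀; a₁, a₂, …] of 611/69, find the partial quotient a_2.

Repeatedly divide and take the remainder:
611 = 8·69 + 59, so a_0 = 8
69 = 1·59 + 10, so a_1 = 1
59 = 5·10 + 9, so a_2 = 5

5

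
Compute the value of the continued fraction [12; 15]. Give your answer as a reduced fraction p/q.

Start with 15.
12 + 1/(15/1) = 12 + 1/15 = 181/15

181/15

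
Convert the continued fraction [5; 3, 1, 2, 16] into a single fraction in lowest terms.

Build up convergents one term at a time:
a_0 = 5: 5/1
a_1 = 3: 16/3
a_2 = 1: 21/4
a_3 = 2: 58/11
a_4 = 16: 949/180

949/180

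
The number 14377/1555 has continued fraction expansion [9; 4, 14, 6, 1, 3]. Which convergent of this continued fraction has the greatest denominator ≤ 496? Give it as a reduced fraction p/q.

List convergents until the denominator exceeds the bound:
a_0 = 9: 9/1  (≤ bound)
a_1 = 4: 37/4  (≤ bound)
a_2 = 14: 527/57  (≤ bound)
a_3 = 6: 3199/346  (≤ bound)
a_4 = 1: 3726/403  (≤ bound)
a_5 = 3: 14377/1555  (> 496, stop)

3726/403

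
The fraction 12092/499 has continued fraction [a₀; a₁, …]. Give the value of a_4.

5

12092 = 24·499 + 116, so a_0 = 24
499 = 4·116 + 35, so a_1 = 4
116 = 3·35 + 11, so a_2 = 3
35 = 3·11 + 2, so a_3 = 3
11 = 5·2 + 1, so a_4 = 5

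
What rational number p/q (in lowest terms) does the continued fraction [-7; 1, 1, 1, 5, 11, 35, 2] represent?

Start with 2.
35 + 1/(2/1) = 35 + 1/2 = 71/2
11 + 1/(71/2) = 11 + 2/71 = 783/71
5 + 1/(783/71) = 5 + 71/783 = 3986/783
1 + 1/(3986/783) = 1 + 783/3986 = 4769/3986
1 + 1/(4769/3986) = 1 + 3986/4769 = 8755/4769
1 + 1/(8755/4769) = 1 + 4769/8755 = 13524/8755
-7 + 1/(13524/8755) = -7 + 8755/13524 = -85913/13524

-85913/13524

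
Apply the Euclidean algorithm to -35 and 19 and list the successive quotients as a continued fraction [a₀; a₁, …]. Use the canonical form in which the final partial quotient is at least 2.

Repeatedly divide and take the remainder:
-35 = -2·19 + 3, so a_0 = -2
19 = 6·3 + 1, so a_1 = 6
3 = 3·1 + 0, so a_2 = 3

[-2; 6, 3]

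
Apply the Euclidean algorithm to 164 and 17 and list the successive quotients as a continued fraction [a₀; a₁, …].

⌊164/17⌋ = 9, remainder 11
⌊17/11⌋ = 1, remainder 6
⌊11/6⌋ = 1, remainder 5
⌊6/5⌋ = 1, remainder 1
⌊5/1⌋ = 5, remainder 0

[9; 1, 1, 1, 5]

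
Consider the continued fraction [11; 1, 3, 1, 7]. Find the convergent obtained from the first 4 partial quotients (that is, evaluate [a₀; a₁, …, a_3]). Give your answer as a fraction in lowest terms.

Start with 1.
3 + 1/(1/1) = 3 + 1/1 = 4/1
1 + 1/(4/1) = 1 + 1/4 = 5/4
11 + 1/(5/4) = 11 + 4/5 = 59/5

59/5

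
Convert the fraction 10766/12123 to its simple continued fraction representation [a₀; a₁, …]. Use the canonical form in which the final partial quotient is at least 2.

[0; 1, 7, 1, 14, 12, 1, 6]

10766 ÷ 12123 → quotient 0, remainder 10766
12123 ÷ 10766 → quotient 1, remainder 1357
10766 ÷ 1357 → quotient 7, remainder 1267
1357 ÷ 1267 → quotient 1, remainder 90
1267 ÷ 90 → quotient 14, remainder 7
90 ÷ 7 → quotient 12, remainder 6
7 ÷ 6 → quotient 1, remainder 1
6 ÷ 1 → quotient 6, remainder 0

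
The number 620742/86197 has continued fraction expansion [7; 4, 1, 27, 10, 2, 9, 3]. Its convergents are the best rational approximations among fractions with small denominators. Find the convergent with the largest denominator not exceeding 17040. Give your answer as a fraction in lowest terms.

a_0 = 7: 7/1  (≤ bound)
a_1 = 4: 29/4  (≤ bound)
a_2 = 1: 36/5  (≤ bound)
a_3 = 27: 1001/139  (≤ bound)
a_4 = 10: 10046/1395  (≤ bound)
a_5 = 2: 21093/2929  (≤ bound)
a_6 = 9: 199883/27756  (> 17040, stop)

21093/2929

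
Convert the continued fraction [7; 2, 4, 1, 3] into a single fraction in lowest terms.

313/42

a_0 = 7: 7/1
a_1 = 2: 15/2
a_2 = 4: 67/9
a_3 = 1: 82/11
a_4 = 3: 313/42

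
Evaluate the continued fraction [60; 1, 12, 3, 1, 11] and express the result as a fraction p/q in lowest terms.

37956/623

Compute successive convergents:
a_0 = 60: 60/1
a_1 = 1: 61/1
a_2 = 12: 792/13
a_3 = 3: 2437/40
a_4 = 1: 3229/53
a_5 = 11: 37956/623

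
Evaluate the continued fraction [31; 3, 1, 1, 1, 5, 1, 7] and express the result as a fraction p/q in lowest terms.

17920/573

Use the convergent recurrence hₖ = aₖ·hₖ₋₁ + hₖ₋₂ (and likewise for the denominators kₖ):
a_0 = 31: 31/1
a_1 = 3: 94/3
a_2 = 1: 125/4
a_3 = 1: 219/7
a_4 = 1: 344/11
a_5 = 5: 1939/62
a_6 = 1: 2283/73
a_7 = 7: 17920/573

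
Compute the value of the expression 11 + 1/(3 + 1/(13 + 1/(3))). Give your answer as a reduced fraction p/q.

Build up convergents one term at a time:
a_0 = 11: 11/1
a_1 = 3: 34/3
a_2 = 13: 453/40
a_3 = 3: 1393/123

1393/123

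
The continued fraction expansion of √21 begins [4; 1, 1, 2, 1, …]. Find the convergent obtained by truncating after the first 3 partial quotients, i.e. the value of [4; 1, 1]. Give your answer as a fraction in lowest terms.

9/2

Start with 1.
1 + 1/(1/1) = 1 + 1/1 = 2/1
4 + 1/(2/1) = 4 + 1/2 = 9/2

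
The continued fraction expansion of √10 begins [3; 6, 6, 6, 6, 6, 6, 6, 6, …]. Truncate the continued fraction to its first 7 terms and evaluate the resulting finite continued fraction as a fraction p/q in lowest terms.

Starting at the tail and folding back:
Start with 6.
6 + 1/(6/1) = 6 + 1/6 = 37/6
6 + 1/(37/6) = 6 + 6/37 = 228/37
6 + 1/(228/37) = 6 + 37/228 = 1405/228
6 + 1/(1405/228) = 6 + 228/1405 = 8658/1405
6 + 1/(8658/1405) = 6 + 1405/8658 = 53353/8658
3 + 1/(53353/8658) = 3 + 8658/53353 = 168717/53353

168717/53353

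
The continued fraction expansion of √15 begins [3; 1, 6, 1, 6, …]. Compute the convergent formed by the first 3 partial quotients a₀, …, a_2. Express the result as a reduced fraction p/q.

Start with 6.
1 + 1/(6/1) = 1 + 1/6 = 7/6
3 + 1/(7/6) = 3 + 6/7 = 27/7

27/7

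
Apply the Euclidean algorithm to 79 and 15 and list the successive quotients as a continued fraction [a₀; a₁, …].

[5; 3, 1, 3]

79 = 5·15 + 4, so a_0 = 5
15 = 3·4 + 3, so a_1 = 3
4 = 1·3 + 1, so a_2 = 1
3 = 3·1 + 0, so a_3 = 3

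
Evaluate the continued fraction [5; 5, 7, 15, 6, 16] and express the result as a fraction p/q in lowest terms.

Use the convergent recurrence hₖ = aₖ·hₖ₋₁ + hₖ₋₂ (and likewise for the denominators kₖ):
a_0 = 5: 5/1
a_1 = 5: 26/5
a_2 = 7: 187/36
a_3 = 15: 2831/545
a_4 = 6: 17173/3306
a_5 = 16: 277599/53441

277599/53441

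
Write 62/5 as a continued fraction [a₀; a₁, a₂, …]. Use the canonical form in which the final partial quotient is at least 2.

[12; 2, 2]

Repeatedly divide and take the remainder:
62 = 12·5 + 2, so a_0 = 12
5 = 2·2 + 1, so a_1 = 2
2 = 2·1 + 0, so a_2 = 2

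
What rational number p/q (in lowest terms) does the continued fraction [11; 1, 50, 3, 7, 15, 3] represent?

627731/52396

Start with 3.
15 + 1/(3/1) = 15 + 1/3 = 46/3
7 + 1/(46/3) = 7 + 3/46 = 325/46
3 + 1/(325/46) = 3 + 46/325 = 1021/325
50 + 1/(1021/325) = 50 + 325/1021 = 51375/1021
1 + 1/(51375/1021) = 1 + 1021/51375 = 52396/51375
11 + 1/(52396/51375) = 11 + 51375/52396 = 627731/52396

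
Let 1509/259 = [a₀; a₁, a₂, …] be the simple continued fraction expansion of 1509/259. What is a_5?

11

Run the Euclidean algorithm, recording each quotient:
1509 = 5·259 + 214, so a_0 = 5
259 = 1·214 + 45, so a_1 = 1
214 = 4·45 + 34, so a_2 = 4
45 = 1·34 + 11, so a_3 = 1
34 = 3·11 + 1, so a_4 = 3
11 = 11·1 + 0, so a_5 = 11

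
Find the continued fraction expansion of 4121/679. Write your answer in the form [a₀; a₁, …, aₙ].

4121 ÷ 679 → quotient 6, remainder 47
679 ÷ 47 → quotient 14, remainder 21
47 ÷ 21 → quotient 2, remainder 5
21 ÷ 5 → quotient 4, remainder 1
5 ÷ 1 → quotient 5, remainder 0

[6; 14, 2, 4, 5]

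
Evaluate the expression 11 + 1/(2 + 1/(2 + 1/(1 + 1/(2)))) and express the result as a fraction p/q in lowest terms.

217/19

Start with 2.
1 + 1/(2/1) = 1 + 1/2 = 3/2
2 + 1/(3/2) = 2 + 2/3 = 8/3
2 + 1/(8/3) = 2 + 3/8 = 19/8
11 + 1/(19/8) = 11 + 8/19 = 217/19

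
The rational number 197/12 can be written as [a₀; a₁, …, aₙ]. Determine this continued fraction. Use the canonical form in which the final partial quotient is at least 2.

[16; 2, 2, 2]

197 = 16·12 + 5, so a_0 = 16
12 = 2·5 + 2, so a_1 = 2
5 = 2·2 + 1, so a_2 = 2
2 = 2·1 + 0, so a_3 = 2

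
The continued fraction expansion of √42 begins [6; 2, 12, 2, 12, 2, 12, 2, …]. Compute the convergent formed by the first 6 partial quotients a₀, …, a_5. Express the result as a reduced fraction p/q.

8749/1350

Build up convergents one term at a time:
a_0 = 6: 6/1
a_1 = 2: 13/2
a_2 = 12: 162/25
a_3 = 2: 337/52
a_4 = 12: 4206/649
a_5 = 2: 8749/1350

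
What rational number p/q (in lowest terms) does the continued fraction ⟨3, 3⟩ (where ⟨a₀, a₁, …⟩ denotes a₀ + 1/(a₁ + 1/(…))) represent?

10/3

Build up convergents one term at a time:
a_0 = 3: 3/1
a_1 = 3: 10/3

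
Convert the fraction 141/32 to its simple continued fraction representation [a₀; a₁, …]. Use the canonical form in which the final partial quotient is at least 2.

[4; 2, 2, 6]

Apply division with remainder until the remainder is 0:
141 ÷ 32 → quotient 4, remainder 13
32 ÷ 13 → quotient 2, remainder 6
13 ÷ 6 → quotient 2, remainder 1
6 ÷ 1 → quotient 6, remainder 0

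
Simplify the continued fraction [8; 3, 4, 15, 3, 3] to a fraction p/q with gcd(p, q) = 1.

16774/2019

Build up convergents one term at a time:
a_0 = 8: 8/1
a_1 = 3: 25/3
a_2 = 4: 108/13
a_3 = 15: 1645/198
a_4 = 3: 5043/607
a_5 = 3: 16774/2019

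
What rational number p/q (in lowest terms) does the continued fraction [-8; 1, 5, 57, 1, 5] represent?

-14963/2088

Use the convergent recurrence hₖ = aₖ·hₖ₋₁ + hₖ₋₂ (and likewise for the denominators kₖ):
a_0 = -8: -8/1
a_1 = 1: -7/1
a_2 = 5: -43/6
a_3 = 57: -2458/343
a_4 = 1: -2501/349
a_5 = 5: -14963/2088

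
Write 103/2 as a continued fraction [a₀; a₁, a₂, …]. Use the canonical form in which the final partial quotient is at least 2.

⌊103/2⌋ = 51, remainder 1
⌊2/1⌋ = 2, remainder 0

[51; 2]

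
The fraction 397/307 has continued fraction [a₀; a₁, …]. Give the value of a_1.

397 = 1·307 + 90, so a_0 = 1
307 = 3·90 + 37, so a_1 = 3

3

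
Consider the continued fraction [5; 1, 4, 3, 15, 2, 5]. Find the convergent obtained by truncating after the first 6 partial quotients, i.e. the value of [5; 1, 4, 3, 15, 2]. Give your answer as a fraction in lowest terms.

2941/506

Start with 2.
15 + 1/(2/1) = 15 + 1/2 = 31/2
3 + 1/(31/2) = 3 + 2/31 = 95/31
4 + 1/(95/31) = 4 + 31/95 = 411/95
1 + 1/(411/95) = 1 + 95/411 = 506/411
5 + 1/(506/411) = 5 + 411/506 = 2941/506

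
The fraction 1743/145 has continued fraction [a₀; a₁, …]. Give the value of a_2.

3

1743 ÷ 145 → quotient 12, remainder 3
145 ÷ 3 → quotient 48, remainder 1
3 ÷ 1 → quotient 3, remainder 0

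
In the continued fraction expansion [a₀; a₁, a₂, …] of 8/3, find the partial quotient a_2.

2

8 ÷ 3 → quotient 2, remainder 2
3 ÷ 2 → quotient 1, remainder 1
2 ÷ 1 → quotient 2, remainder 0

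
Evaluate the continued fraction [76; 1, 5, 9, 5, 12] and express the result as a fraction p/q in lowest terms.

Start with 12.
5 + 1/(12/1) = 5 + 1/12 = 61/12
9 + 1/(61/12) = 9 + 12/61 = 561/61
5 + 1/(561/61) = 5 + 61/561 = 2866/561
1 + 1/(2866/561) = 1 + 561/2866 = 3427/2866
76 + 1/(3427/2866) = 76 + 2866/3427 = 263318/3427

263318/3427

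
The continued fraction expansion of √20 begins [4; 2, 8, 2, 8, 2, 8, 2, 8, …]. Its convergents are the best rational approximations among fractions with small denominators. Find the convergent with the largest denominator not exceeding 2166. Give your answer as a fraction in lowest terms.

a_0 = 4: 4/1  (≤ bound)
a_1 = 2: 9/2  (≤ bound)
a_2 = 8: 76/17  (≤ bound)
a_3 = 2: 161/36  (≤ bound)
a_4 = 8: 1364/305  (≤ bound)
a_5 = 2: 2889/646  (≤ bound)
a_6 = 8: 24476/5473  (> 2166, stop)

2889/646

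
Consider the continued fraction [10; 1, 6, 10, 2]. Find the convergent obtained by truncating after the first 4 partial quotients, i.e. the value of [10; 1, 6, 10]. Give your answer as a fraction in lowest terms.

a_0 = 10: 10/1
a_1 = 1: 11/1
a_2 = 6: 76/7
a_3 = 10: 771/71

771/71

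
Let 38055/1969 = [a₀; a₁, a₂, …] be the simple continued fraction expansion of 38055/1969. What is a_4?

38055 ÷ 1969 → quotient 19, remainder 644
1969 ÷ 644 → quotient 3, remainder 37
644 ÷ 37 → quotient 17, remainder 15
37 ÷ 15 → quotient 2, remainder 7
15 ÷ 7 → quotient 2, remainder 1

2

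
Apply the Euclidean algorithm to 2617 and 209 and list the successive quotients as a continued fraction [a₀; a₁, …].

Repeatedly divide and take the remainder:
⌊2617/209⌋ = 12, remainder 109
⌊209/109⌋ = 1, remainder 100
⌊109/100⌋ = 1, remainder 9
⌊100/9⌋ = 11, remainder 1
⌊9/1⌋ = 9, remainder 0

[12; 1, 1, 11, 9]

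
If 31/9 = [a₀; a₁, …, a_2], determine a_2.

4

⌊31/9⌋ = 3, remainder 4
⌊9/4⌋ = 2, remainder 1
⌊4/1⌋ = 4, remainder 0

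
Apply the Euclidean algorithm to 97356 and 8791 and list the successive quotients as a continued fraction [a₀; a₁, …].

97356 = 11·8791 + 655, so a_0 = 11
8791 = 13·655 + 276, so a_1 = 13
655 = 2·276 + 103, so a_2 = 2
276 = 2·103 + 70, so a_3 = 2
103 = 1·70 + 33, so a_4 = 1
70 = 2·33 + 4, so a_5 = 2
33 = 8·4 + 1, so a_6 = 8
4 = 4·1 + 0, so a_7 = 4

[11; 13, 2, 2, 1, 2, 8, 4]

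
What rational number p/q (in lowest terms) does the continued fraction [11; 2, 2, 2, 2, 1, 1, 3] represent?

2865/251

Start with 3.
1 + 1/(3/1) = 1 + 1/3 = 4/3
1 + 1/(4/3) = 1 + 3/4 = 7/4
2 + 1/(7/4) = 2 + 4/7 = 18/7
2 + 1/(18/7) = 2 + 7/18 = 43/18
2 + 1/(43/18) = 2 + 18/43 = 104/43
2 + 1/(104/43) = 2 + 43/104 = 251/104
11 + 1/(251/104) = 11 + 104/251 = 2865/251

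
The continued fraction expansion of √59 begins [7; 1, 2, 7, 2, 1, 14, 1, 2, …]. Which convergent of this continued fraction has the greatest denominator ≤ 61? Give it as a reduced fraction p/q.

a_0 = 7: 7/1  (≤ bound)
a_1 = 1: 8/1  (≤ bound)
a_2 = 2: 23/3  (≤ bound)
a_3 = 7: 169/22  (≤ bound)
a_4 = 2: 361/47  (≤ bound)
a_5 = 1: 530/69  (> 61, stop)

361/47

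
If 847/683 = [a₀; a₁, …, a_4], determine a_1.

Repeatedly divide and take the remainder:
847 ÷ 683 → quotient 1, remainder 164
683 ÷ 164 → quotient 4, remainder 27

4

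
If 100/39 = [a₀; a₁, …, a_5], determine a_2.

1

Apply division with remainder until the remainder is 0:
100 = 2·39 + 22, so a_0 = 2
39 = 1·22 + 17, so a_1 = 1
22 = 1·17 + 5, so a_2 = 1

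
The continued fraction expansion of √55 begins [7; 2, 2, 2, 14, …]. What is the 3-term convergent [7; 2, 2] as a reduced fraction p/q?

a_0 = 7: 7/1
a_1 = 2: 15/2
a_2 = 2: 37/5

37/5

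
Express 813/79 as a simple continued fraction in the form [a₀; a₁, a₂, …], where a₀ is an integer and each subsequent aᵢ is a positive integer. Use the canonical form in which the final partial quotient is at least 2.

[10; 3, 2, 3, 3]

813 ÷ 79 → quotient 10, remainder 23
79 ÷ 23 → quotient 3, remainder 10
23 ÷ 10 → quotient 2, remainder 3
10 ÷ 3 → quotient 3, remainder 1
3 ÷ 1 → quotient 3, remainder 0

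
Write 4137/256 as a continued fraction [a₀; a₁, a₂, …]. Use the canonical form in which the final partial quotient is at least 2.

[16; 6, 4, 10]

4137 = 16·256 + 41, so a_0 = 16
256 = 6·41 + 10, so a_1 = 6
41 = 4·10 + 1, so a_2 = 4
10 = 10·1 + 0, so a_3 = 10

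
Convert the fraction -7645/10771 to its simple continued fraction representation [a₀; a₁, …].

[-1; 3, 2, 4, 10, 3, 3, 3]

-7645 ÷ 10771 → quotient -1, remainder 3126
10771 ÷ 3126 → quotient 3, remainder 1393
3126 ÷ 1393 → quotient 2, remainder 340
1393 ÷ 340 → quotient 4, remainder 33
340 ÷ 33 → quotient 10, remainder 10
33 ÷ 10 → quotient 3, remainder 3
10 ÷ 3 → quotient 3, remainder 1
3 ÷ 1 → quotient 3, remainder 0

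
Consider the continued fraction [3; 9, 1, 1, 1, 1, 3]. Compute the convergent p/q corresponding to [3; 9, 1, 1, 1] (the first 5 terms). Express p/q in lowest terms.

Start with 1.
1 + 1/(1/1) = 1 + 1/1 = 2/1
1 + 1/(2/1) = 1 + 1/2 = 3/2
9 + 1/(3/2) = 9 + 2/3 = 29/3
3 + 1/(29/3) = 3 + 3/29 = 90/29

90/29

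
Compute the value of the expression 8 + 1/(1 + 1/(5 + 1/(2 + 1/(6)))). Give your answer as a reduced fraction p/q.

Build up convergents one term at a time:
a_0 = 8: 8/1
a_1 = 1: 9/1
a_2 = 5: 53/6
a_3 = 2: 115/13
a_4 = 6: 743/84

743/84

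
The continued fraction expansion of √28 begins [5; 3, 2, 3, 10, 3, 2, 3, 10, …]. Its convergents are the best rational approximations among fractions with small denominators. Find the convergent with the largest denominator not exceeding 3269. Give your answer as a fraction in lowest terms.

9403/1777

List convergents until the denominator exceeds the bound:
a_0 = 5: 5/1  (≤ bound)
a_1 = 3: 16/3  (≤ bound)
a_2 = 2: 37/7  (≤ bound)
a_3 = 3: 127/24  (≤ bound)
a_4 = 10: 1307/247  (≤ bound)
a_5 = 3: 4048/765  (≤ bound)
a_6 = 2: 9403/1777  (≤ bound)
a_7 = 3: 32257/6096  (> 3269, stop)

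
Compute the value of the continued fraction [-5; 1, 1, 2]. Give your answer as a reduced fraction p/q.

a_0 = -5: -5/1
a_1 = 1: -4/1
a_2 = 1: -9/2
a_3 = 2: -22/5

-22/5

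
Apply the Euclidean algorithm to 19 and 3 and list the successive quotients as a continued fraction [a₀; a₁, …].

[6; 3]

19 = 6·3 + 1, so a_0 = 6
3 = 3·1 + 0, so a_1 = 3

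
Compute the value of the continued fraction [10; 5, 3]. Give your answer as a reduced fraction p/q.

163/16

Build up convergents one term at a time:
a_0 = 10: 10/1
a_1 = 5: 51/5
a_2 = 3: 163/16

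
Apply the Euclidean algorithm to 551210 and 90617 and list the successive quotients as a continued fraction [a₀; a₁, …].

551210 = 6·90617 + 7508, so a_0 = 6
90617 = 12·7508 + 521, so a_1 = 12
7508 = 14·521 + 214, so a_2 = 14
521 = 2·214 + 93, so a_3 = 2
214 = 2·93 + 28, so a_4 = 2
93 = 3·28 + 9, so a_5 = 3
28 = 3·9 + 1, so a_6 = 3
9 = 9·1 + 0, so a_7 = 9

[6; 12, 14, 2, 2, 3, 3, 9]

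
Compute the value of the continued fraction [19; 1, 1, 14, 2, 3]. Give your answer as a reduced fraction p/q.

4079/209

a_0 = 19: 19/1
a_1 = 1: 20/1
a_2 = 1: 39/2
a_3 = 14: 566/29
a_4 = 2: 1171/60
a_5 = 3: 4079/209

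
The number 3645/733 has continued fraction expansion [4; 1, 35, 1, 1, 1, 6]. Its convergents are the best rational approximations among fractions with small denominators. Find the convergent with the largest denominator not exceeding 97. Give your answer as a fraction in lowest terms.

363/73

a_0 = 4: 4/1  (≤ bound)
a_1 = 1: 5/1  (≤ bound)
a_2 = 35: 179/36  (≤ bound)
a_3 = 1: 184/37  (≤ bound)
a_4 = 1: 363/73  (≤ bound)
a_5 = 1: 547/110  (> 97, stop)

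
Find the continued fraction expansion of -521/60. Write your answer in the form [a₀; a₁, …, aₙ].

Run the Euclidean algorithm, recording each quotient:
⌊-521/60⌋ = -9, remainder 19
⌊60/19⌋ = 3, remainder 3
⌊19/3⌋ = 6, remainder 1
⌊3/1⌋ = 3, remainder 0

[-9; 3, 6, 3]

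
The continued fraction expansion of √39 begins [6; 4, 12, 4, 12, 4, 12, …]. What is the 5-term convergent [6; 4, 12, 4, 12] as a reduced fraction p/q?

15294/2449

Work from the innermost term outward:
Start with 12.
4 + 1/(12/1) = 4 + 1/12 = 49/12
12 + 1/(49/12) = 12 + 12/49 = 600/49
4 + 1/(600/49) = 4 + 49/600 = 2449/600
6 + 1/(2449/600) = 6 + 600/2449 = 15294/2449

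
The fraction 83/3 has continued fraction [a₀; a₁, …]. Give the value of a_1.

1

⌊83/3⌋ = 27, remainder 2
⌊3/2⌋ = 1, remainder 1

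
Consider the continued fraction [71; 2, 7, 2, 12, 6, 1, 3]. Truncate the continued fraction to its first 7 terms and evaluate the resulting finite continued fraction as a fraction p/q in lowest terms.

a_0 = 71: 71/1
a_1 = 2: 143/2
a_2 = 7: 1072/15
a_3 = 2: 2287/32
a_4 = 12: 28516/399
a_5 = 6: 173383/2426
a_6 = 1: 201899/2825

201899/2825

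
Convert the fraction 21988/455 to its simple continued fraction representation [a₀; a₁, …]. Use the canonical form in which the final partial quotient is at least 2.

⌊21988/455⌋ = 48, remainder 148
⌊455/148⌋ = 3, remainder 11
⌊148/11⌋ = 13, remainder 5
⌊11/5⌋ = 2, remainder 1
⌊5/1⌋ = 5, remainder 0

[48; 3, 13, 2, 5]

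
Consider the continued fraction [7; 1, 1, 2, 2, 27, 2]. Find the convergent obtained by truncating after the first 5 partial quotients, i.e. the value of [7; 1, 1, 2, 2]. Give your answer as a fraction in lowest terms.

Use the convergent recurrence hₖ = aₖ·hₖ₋₁ + hₖ₋₂ (and likewise for the denominators kₖ):
a_0 = 7: 7/1
a_1 = 1: 8/1
a_2 = 1: 15/2
a_3 = 2: 38/5
a_4 = 2: 91/12

91/12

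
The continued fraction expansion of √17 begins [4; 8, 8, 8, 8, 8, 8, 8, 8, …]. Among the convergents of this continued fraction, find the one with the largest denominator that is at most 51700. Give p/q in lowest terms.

143649/34840

a_0 = 4: 4/1  (≤ bound)
a_1 = 8: 33/8  (≤ bound)
a_2 = 8: 268/65  (≤ bound)
a_3 = 8: 2177/528  (≤ bound)
a_4 = 8: 17684/4289  (≤ bound)
a_5 = 8: 143649/34840  (≤ bound)
a_6 = 8: 1166876/283009  (> 51700, stop)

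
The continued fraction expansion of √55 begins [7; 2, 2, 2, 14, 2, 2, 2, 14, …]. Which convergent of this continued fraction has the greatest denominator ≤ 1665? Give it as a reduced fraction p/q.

List convergents until the denominator exceeds the bound:
a_0 = 7: 7/1  (≤ bound)
a_1 = 2: 15/2  (≤ bound)
a_2 = 2: 37/5  (≤ bound)
a_3 = 2: 89/12  (≤ bound)
a_4 = 14: 1283/173  (≤ bound)
a_5 = 2: 2655/358  (≤ bound)
a_6 = 2: 6593/889  (≤ bound)
a_7 = 2: 15841/2136  (> 1665, stop)

6593/889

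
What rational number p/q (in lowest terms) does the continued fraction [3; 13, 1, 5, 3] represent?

a_0 = 3: 3/1
a_1 = 13: 40/13
a_2 = 1: 43/14
a_3 = 5: 255/83
a_4 = 3: 808/263

808/263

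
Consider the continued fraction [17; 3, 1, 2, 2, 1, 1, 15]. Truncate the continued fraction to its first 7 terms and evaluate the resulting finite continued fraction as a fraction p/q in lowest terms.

a_0 = 17: 17/1
a_1 = 3: 52/3
a_2 = 1: 69/4
a_3 = 2: 190/11
a_4 = 2: 449/26
a_5 = 1: 639/37
a_6 = 1: 1088/63

1088/63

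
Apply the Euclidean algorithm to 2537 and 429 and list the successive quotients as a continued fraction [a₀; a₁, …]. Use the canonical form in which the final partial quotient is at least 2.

[5; 1, 10, 1, 1, 2, 7]

Run the Euclidean algorithm, recording each quotient:
2537 ÷ 429 → quotient 5, remainder 392
429 ÷ 392 → quotient 1, remainder 37
392 ÷ 37 → quotient 10, remainder 22
37 ÷ 22 → quotient 1, remainder 15
22 ÷ 15 → quotient 1, remainder 7
15 ÷ 7 → quotient 2, remainder 1
7 ÷ 1 → quotient 7, remainder 0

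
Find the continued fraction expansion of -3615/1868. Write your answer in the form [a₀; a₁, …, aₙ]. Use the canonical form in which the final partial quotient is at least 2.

[-2; 15, 2, 3, 1, 1, 7]

Run the Euclidean algorithm, recording each quotient:
-3615 = -2·1868 + 121, so a_0 = -2
1868 = 15·121 + 53, so a_1 = 15
121 = 2·53 + 15, so a_2 = 2
53 = 3·15 + 8, so a_3 = 3
15 = 1·8 + 7, so a_4 = 1
8 = 1·7 + 1, so a_5 = 1
7 = 7·1 + 0, so a_6 = 7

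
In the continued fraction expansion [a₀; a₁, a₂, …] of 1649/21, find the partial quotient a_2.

1649 ÷ 21 → quotient 78, remainder 11
21 ÷ 11 → quotient 1, remainder 10
11 ÷ 10 → quotient 1, remainder 1

1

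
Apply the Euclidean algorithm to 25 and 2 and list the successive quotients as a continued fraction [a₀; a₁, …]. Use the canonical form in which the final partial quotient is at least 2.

Repeatedly divide and take the remainder:
25 = 12·2 + 1, so a_0 = 12
2 = 2·1 + 0, so a_1 = 2

[12; 2]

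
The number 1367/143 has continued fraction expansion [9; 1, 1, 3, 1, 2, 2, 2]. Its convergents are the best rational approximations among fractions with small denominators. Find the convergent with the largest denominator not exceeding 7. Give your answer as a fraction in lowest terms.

List convergents until the denominator exceeds the bound:
a_0 = 9: 9/1  (≤ bound)
a_1 = 1: 10/1  (≤ bound)
a_2 = 1: 19/2  (≤ bound)
a_3 = 3: 67/7  (≤ bound)
a_4 = 1: 86/9  (> 7, stop)

67/7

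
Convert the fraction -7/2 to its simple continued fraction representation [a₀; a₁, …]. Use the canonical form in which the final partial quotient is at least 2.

[-4; 2]

-7 = -4·2 + 1, so a_0 = -4
2 = 2·1 + 0, so a_1 = 2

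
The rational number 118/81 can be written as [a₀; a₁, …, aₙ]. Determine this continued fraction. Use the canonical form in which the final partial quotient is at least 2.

[1; 2, 5, 3, 2]

Apply division with remainder until the remainder is 0:
⌊118/81⌋ = 1, remainder 37
⌊81/37⌋ = 2, remainder 7
⌊37/7⌋ = 5, remainder 2
⌊7/2⌋ = 3, remainder 1
⌊2/1⌋ = 2, remainder 0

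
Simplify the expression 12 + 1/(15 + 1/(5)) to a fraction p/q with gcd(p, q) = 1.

Start with 5.
15 + 1/(5/1) = 15 + 1/5 = 76/5
12 + 1/(76/5) = 12 + 5/76 = 917/76

917/76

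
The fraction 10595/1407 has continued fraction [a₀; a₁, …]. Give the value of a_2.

1

Run the Euclidean algorithm, recording each quotient:
10595 = 7·1407 + 746, so a_0 = 7
1407 = 1·746 + 661, so a_1 = 1
746 = 1·661 + 85, so a_2 = 1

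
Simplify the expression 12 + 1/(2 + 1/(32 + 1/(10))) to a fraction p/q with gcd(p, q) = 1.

8145/652

Build up convergents one term at a time:
a_0 = 12: 12/1
a_1 = 2: 25/2
a_2 = 32: 812/65
a_3 = 10: 8145/652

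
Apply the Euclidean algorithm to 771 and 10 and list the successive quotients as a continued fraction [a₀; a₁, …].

[77; 10]

771 ÷ 10 → quotient 77, remainder 1
10 ÷ 1 → quotient 10, remainder 0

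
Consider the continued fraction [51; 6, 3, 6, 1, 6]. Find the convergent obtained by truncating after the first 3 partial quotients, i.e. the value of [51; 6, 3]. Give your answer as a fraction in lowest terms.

972/19

Start with 3.
6 + 1/(3/1) = 6 + 1/3 = 19/3
51 + 1/(19/3) = 51 + 3/19 = 972/19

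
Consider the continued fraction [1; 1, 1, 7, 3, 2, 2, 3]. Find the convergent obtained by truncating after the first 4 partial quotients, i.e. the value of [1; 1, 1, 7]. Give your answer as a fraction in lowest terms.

23/15

Work from the innermost term outward:
Start with 7.
1 + 1/(7/1) = 1 + 1/7 = 8/7
1 + 1/(8/7) = 1 + 7/8 = 15/8
1 + 1/(15/8) = 1 + 8/15 = 23/15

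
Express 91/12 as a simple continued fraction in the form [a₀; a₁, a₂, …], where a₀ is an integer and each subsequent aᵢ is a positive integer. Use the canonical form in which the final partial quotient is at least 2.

Apply division with remainder until the remainder is 0:
91 ÷ 12 → quotient 7, remainder 7
12 ÷ 7 → quotient 1, remainder 5
7 ÷ 5 → quotient 1, remainder 2
5 ÷ 2 → quotient 2, remainder 1
2 ÷ 1 → quotient 2, remainder 0

[7; 1, 1, 2, 2]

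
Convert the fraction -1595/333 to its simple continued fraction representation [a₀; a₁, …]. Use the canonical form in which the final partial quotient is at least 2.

-1595 ÷ 333 → quotient -5, remainder 70
333 ÷ 70 → quotient 4, remainder 53
70 ÷ 53 → quotient 1, remainder 17
53 ÷ 17 → quotient 3, remainder 2
17 ÷ 2 → quotient 8, remainder 1
2 ÷ 1 → quotient 2, remainder 0

[-5; 4, 1, 3, 8, 2]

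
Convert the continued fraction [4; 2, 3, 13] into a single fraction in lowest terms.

Collapse the nested fraction from the inside out:
Start with 13.
3 + 1/(13/1) = 3 + 1/13 = 40/13
2 + 1/(40/13) = 2 + 13/40 = 93/40
4 + 1/(93/40) = 4 + 40/93 = 412/93

412/93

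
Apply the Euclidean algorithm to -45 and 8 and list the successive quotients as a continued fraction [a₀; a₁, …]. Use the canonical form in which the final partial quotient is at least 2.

-45 ÷ 8 → quotient -6, remainder 3
8 ÷ 3 → quotient 2, remainder 2
3 ÷ 2 → quotient 1, remainder 1
2 ÷ 1 → quotient 2, remainder 0

[-6; 2, 1, 2]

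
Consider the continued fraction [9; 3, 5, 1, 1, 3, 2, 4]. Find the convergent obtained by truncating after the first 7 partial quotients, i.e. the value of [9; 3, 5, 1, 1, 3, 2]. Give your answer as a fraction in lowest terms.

a_0 = 9: 9/1
a_1 = 3: 28/3
a_2 = 5: 149/16
a_3 = 1: 177/19
a_4 = 1: 326/35
a_5 = 3: 1155/124
a_6 = 2: 2636/283

2636/283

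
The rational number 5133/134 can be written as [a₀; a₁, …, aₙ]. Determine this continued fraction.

5133 = 38·134 + 41, so a_0 = 38
134 = 3·41 + 11, so a_1 = 3
41 = 3·11 + 8, so a_2 = 3
11 = 1·8 + 3, so a_3 = 1
8 = 2·3 + 2, so a_4 = 2
3 = 1·2 + 1, so a_5 = 1
2 = 2·1 + 0, so a_6 = 2

[38; 3, 3, 1, 2, 1, 2]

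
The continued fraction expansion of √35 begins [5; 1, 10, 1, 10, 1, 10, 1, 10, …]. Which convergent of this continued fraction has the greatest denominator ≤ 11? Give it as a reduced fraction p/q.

65/11

List convergents until the denominator exceeds the bound:
a_0 = 5: 5/1  (≤ bound)
a_1 = 1: 6/1  (≤ bound)
a_2 = 10: 65/11  (≤ bound)
a_3 = 1: 71/12  (> 11, stop)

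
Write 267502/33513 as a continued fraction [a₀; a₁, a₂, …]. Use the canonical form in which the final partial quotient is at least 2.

267502 = 7·33513 + 32911, so a_0 = 7
33513 = 1·32911 + 602, so a_1 = 1
32911 = 54·602 + 403, so a_2 = 54
602 = 1·403 + 199, so a_3 = 1
403 = 2·199 + 5, so a_4 = 2
199 = 39·5 + 4, so a_5 = 39
5 = 1·4 + 1, so a_6 = 1
4 = 4·1 + 0, so a_7 = 4

[7; 1, 54, 1, 2, 39, 1, 4]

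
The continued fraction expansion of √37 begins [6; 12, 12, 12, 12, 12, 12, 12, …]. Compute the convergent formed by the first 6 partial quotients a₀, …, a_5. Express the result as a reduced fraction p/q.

1555849/255780

Start with 12.
12 + 1/(12/1) = 12 + 1/12 = 145/12
12 + 1/(145/12) = 12 + 12/145 = 1752/145
12 + 1/(1752/145) = 12 + 145/1752 = 21169/1752
12 + 1/(21169/1752) = 12 + 1752/21169 = 255780/21169
6 + 1/(255780/21169) = 6 + 21169/255780 = 1555849/255780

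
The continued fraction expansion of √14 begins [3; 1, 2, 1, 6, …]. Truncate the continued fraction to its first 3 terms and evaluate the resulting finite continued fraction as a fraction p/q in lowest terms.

Start with 2.
1 + 1/(2/1) = 1 + 1/2 = 3/2
3 + 1/(3/2) = 3 + 2/3 = 11/3

11/3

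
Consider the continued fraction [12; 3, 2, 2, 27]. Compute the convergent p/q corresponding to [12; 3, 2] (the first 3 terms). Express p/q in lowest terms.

Start with 2.
3 + 1/(2/1) = 3 + 1/2 = 7/2
12 + 1/(7/2) = 12 + 2/7 = 86/7

86/7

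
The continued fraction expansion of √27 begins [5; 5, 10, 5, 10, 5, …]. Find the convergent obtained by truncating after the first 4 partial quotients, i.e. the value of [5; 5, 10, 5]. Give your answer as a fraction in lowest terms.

a_0 = 5: 5/1
a_1 = 5: 26/5
a_2 = 10: 265/51
a_3 = 5: 1351/260

1351/260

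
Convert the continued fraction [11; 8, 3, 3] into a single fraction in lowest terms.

Use the convergent recurrence hₖ = aₖ·hₖ₋₁ + hₖ₋₂ (and likewise for the denominators kₖ):
a_0 = 11: 11/1
a_1 = 8: 89/8
a_2 = 3: 278/25
a_3 = 3: 923/83

923/83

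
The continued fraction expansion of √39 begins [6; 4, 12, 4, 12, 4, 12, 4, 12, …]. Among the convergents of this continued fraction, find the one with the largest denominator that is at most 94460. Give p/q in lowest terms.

62425/9996

a_0 = 6: 6/1  (≤ bound)
a_1 = 4: 25/4  (≤ bound)
a_2 = 12: 306/49  (≤ bound)
a_3 = 4: 1249/200  (≤ bound)
a_4 = 12: 15294/2449  (≤ bound)
a_5 = 4: 62425/9996  (≤ bound)
a_6 = 12: 764394/122401  (> 94460, stop)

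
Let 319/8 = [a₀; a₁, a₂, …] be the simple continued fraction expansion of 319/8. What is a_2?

Run the Euclidean algorithm, recording each quotient:
⌊319/8⌋ = 39, remainder 7
⌊8/7⌋ = 1, remainder 1
⌊7/1⌋ = 7, remainder 0

7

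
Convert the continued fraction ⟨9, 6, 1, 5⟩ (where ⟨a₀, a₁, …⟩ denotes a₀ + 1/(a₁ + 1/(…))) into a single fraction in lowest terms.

375/41

Work from the innermost term outward:
Start with 5.
1 + 1/(5/1) = 1 + 1/5 = 6/5
6 + 1/(6/5) = 6 + 5/6 = 41/6
9 + 1/(41/6) = 9 + 6/41 = 375/41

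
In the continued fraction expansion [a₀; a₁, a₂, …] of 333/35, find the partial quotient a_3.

17

333 ÷ 35 → quotient 9, remainder 18
35 ÷ 18 → quotient 1, remainder 17
18 ÷ 17 → quotient 1, remainder 1
17 ÷ 1 → quotient 17, remainder 0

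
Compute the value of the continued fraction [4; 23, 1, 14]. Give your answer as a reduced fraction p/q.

Build up convergents one term at a time:
a_0 = 4: 4/1
a_1 = 23: 93/23
a_2 = 1: 97/24
a_3 = 14: 1451/359

1451/359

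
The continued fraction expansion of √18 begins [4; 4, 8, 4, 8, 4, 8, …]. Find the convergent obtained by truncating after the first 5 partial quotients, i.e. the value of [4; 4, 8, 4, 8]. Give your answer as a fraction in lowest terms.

4756/1121

Start with 8.
4 + 1/(8/1) = 4 + 1/8 = 33/8
8 + 1/(33/8) = 8 + 8/33 = 272/33
4 + 1/(272/33) = 4 + 33/272 = 1121/272
4 + 1/(1121/272) = 4 + 272/1121 = 4756/1121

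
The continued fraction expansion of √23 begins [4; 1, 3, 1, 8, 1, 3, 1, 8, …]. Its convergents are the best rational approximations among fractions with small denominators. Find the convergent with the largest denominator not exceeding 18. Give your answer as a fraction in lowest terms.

24/5

a_0 = 4: 4/1  (≤ bound)
a_1 = 1: 5/1  (≤ bound)
a_2 = 3: 19/4  (≤ bound)
a_3 = 1: 24/5  (≤ bound)
a_4 = 8: 211/44  (> 18, stop)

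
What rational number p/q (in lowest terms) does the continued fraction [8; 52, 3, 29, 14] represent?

518251/64627

Start with 14.
29 + 1/(14/1) = 29 + 1/14 = 407/14
3 + 1/(407/14) = 3 + 14/407 = 1235/407
52 + 1/(1235/407) = 52 + 407/1235 = 64627/1235
8 + 1/(64627/1235) = 8 + 1235/64627 = 518251/64627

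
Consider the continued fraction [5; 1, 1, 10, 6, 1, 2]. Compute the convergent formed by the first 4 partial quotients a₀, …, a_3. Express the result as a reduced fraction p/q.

Starting at the tail and folding back:
Start with 10.
1 + 1/(10/1) = 1 + 1/10 = 11/10
1 + 1/(11/10) = 1 + 10/11 = 21/11
5 + 1/(21/11) = 5 + 11/21 = 116/21

116/21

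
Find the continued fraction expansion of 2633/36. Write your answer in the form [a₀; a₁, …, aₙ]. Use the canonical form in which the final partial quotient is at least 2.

2633 ÷ 36 → quotient 73, remainder 5
36 ÷ 5 → quotient 7, remainder 1
5 ÷ 1 → quotient 5, remainder 0

[73; 7, 5]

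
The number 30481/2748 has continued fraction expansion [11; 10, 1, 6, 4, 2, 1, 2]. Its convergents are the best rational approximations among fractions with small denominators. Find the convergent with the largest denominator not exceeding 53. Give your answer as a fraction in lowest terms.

122/11

List convergents until the denominator exceeds the bound:
a_0 = 11: 11/1  (≤ bound)
a_1 = 10: 111/10  (≤ bound)
a_2 = 1: 122/11  (≤ bound)
a_3 = 6: 843/76  (> 53, stop)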